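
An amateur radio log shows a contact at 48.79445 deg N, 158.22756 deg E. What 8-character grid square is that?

QN98ct70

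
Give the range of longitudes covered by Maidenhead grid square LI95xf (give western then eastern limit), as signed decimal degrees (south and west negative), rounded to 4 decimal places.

59.9167, 60.0000

Field L=11, I=8: +11·20° lon, +8·10° lat → SW at lon 40°, lat -10°.
Square 9, 5: +9·2° lon, +5·1° lat → SW at lon 58°, lat -5°.
Subsquare x=23, f=5: +23·0.0833333° lon, +5·0.0416667° lat → SW at lon 59.9167°, lat -4.79167°.
Cell spans 0.0833333° lon × 0.0416667° lat.
west 59.9167, east 60.0000.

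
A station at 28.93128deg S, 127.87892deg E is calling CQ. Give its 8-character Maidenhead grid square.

Offset from 180°W / 90°S: lon 307.87892°, lat 61.06872°.
Field (20°×10°, letters A–R): lon ⌊307.87892/20⌋ = 15 → P; lat ⌊61.06872/10⌋ = 6 → G.
Square (2°×1°, digits 0–9): lon ⌊7.87892/2⌋ = 3; lat ⌊1.06872/1⌋ = 1.
Subsquare (5′×2.5′, letters a–x): lon ⌊1.87892/0.0833333⌋ = 22 → w; lat ⌊0.06872/0.0416667⌋ = 1 → b.
Extended square (30″×15″, digits 0–9): lon ⌊0.04559/0.00833333⌋ = 5; lat ⌊0.02705/0.00416667⌋ = 6.

PG31wb56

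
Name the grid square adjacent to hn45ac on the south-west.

HN35xb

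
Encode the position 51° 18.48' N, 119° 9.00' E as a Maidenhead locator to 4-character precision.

OO91

Add 180° to longitude and 90° to latitude: 299.15, 141.31.
Field: 299.15/20 → 14 → O, 141.31/10 → 14 → O; chars OO.
Square: 19.15/2 → 9, 1.31/1 → 1; chars 91.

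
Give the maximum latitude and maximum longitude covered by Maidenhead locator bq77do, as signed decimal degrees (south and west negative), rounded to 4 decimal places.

77.6250, -145.6667

Field B=1, Q=16: +1·20° lon, +16·10° lat → SW at lon -160°, lat 70°.
Square 7, 7: +7·2° lon, +7·1° lat → SW at lon -146°, lat 77°.
Subsquare d=3, o=14: +3·0.0833333° lon, +14·0.0416667° lat → SW at lon -145.75°, lat 77.5833°.
Cell spans 0.0833333° lon × 0.0416667° lat. NE corner is SW corner plus one full cell.
latitude 77.6250, longitude -145.6667.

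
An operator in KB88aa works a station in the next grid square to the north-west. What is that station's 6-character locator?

Longitude subsquare a = 0; −1 → -1, wraps to 23 = x, carry into square.
Longitude square 8; −1 → 7.
Latitude subsquare a = 0; +1 → 1 = b.

KB78xb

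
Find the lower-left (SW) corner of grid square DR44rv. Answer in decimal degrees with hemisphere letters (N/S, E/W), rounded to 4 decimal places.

84.8750° N, 110.5833° W

Field D=3, R=17: +3·20° lon, +17·10° lat → SW at lon -120°, lat 80°.
Square 4, 4: +4·2° lon, +4·1° lat → SW at lon -112°, lat 84°.
Subsquare r=17, v=21: +17·0.0833333° lon, +21·0.0416667° lat → SW at lon -110.583°, lat 84.875°.
latitude 84.8750° N, longitude 110.5833° W.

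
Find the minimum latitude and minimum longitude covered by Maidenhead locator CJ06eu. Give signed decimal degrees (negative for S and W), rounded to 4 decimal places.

Field C=2, J=9: +2·20° lon, +9·10° lat → SW at lon -140°, lat 0°.
Square 0, 6: +0·2° lon, +6·1° lat → SW at lon -140°, lat 6°.
Subsquare e=4, u=20: +4·0.0833333° lon, +20·0.0416667° lat → SW at lon -139.667°, lat 6.83333°.
latitude 6.8333, longitude -139.6667.

6.8333, -139.6667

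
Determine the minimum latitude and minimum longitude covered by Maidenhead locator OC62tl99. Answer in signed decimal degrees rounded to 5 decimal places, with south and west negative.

-67.50417, 113.65833

Field O=14, C=2: +14·20° lon, +2·10° lat → SW at lon 100°, lat -70°.
Square 6, 2: +6·2° lon, +2·1° lat → SW at lon 112°, lat -68°.
Subsquare t=19, l=11: +19·0.0833333° lon, +11·0.0416667° lat → SW at lon 113.583°, lat -67.5417°.
Extended square 9, 9: +9·0.00833333° lon, +9·0.00416667° lat → SW at lon 113.658°, lat -67.5042°.
latitude -67.50417, longitude 113.65833.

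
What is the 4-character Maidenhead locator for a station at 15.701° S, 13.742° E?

JH64

Add 180° to longitude and 90° to latitude: 193.74, 74.30.
Field: lon ⌊193.74/20⌋ = 9 → J; lat ⌊74.30/10⌋ = 7 → H.
Square: lon ⌊13.74/2⌋ = 6; lat ⌊4.30/1⌋ = 4.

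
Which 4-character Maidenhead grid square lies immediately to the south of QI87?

QI86

Latitude square 7; −1 → 6.
The longitude characters are unchanged.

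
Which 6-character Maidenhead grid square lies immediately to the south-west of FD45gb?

FD45fa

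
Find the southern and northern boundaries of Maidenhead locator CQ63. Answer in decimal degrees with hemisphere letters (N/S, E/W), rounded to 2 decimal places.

73.00° N, 74.00° N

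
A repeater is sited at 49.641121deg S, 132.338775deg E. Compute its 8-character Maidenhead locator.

Offset from 180°W / 90°S: lon 312.33877°, lat 40.35888°.
Field: 312.33877/20 → 15 → P, 40.35888/10 → 4 → E; chars PE.
Square: 12.33877/2 → 6, 0.35888/1 → 0; chars 60.
Subsquare: 0.33877/0.0833333 → 4 → e, 0.35888/0.0416667 → 8 → i; chars ei.
Extended square: 0.00544/0.00833333 → 0, 0.02555/0.00416667 → 6; chars 06.

PE60ei06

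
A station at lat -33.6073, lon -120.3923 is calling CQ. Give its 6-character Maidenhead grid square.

Shift to the Maidenhead origin (180°W, 90°S): lon 59.6077, lat 56.3927.
Field: lon ⌊59.6077/20⌋ = 2 → C; lat ⌊56.3927/10⌋ = 5 → F.
Square: lon ⌊19.6077/2⌋ = 9; lat ⌊6.3927/1⌋ = 6.
Subsquare: lon ⌊1.6077/0.0833333⌋ = 19 → t; lat ⌊0.3927/0.0416667⌋ = 9 → j.

CF96tj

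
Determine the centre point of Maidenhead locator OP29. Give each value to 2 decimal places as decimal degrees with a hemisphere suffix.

69.50° N, 105.00° E

Field O=14, P=15: +14·20° lon, +15·10° lat → SW at lon 100°, lat 60°.
Square 2, 9: +2·2° lon, +9·1° lat → SW at lon 104°, lat 69°.
Cell spans 2° lon × 1° lat. Centre is SW corner plus half of each.
latitude 69.50° N, longitude 105.00° E.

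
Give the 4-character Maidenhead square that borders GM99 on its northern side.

Latitude square 9; +1 → 10, wraps to 0, carry into field.
Latitude field M = 12; +1 → 13 = N.
The longitude characters are unchanged.

GN90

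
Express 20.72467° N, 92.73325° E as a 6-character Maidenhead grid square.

NL60ir

Offset from 180°W / 90°S: lon 272.7332°, lat 110.7247°.
Field: 272.7332/20 → 13 → N, 110.7247/10 → 11 → L; chars NL.
Square: 12.7332/2 → 6, 0.7247/1 → 0; chars 60.
Subsquare: 0.7332/0.0833333 → 8 → i, 0.7247/0.0416667 → 17 → r; chars ir.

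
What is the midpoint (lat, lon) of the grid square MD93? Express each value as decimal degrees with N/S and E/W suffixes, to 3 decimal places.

Field M=12, D=3: +12·20° lon, +3·10° lat → SW at lon 60°, lat -60°.
Square 9, 3: +9·2° lon, +3·1° lat → SW at lon 78°, lat -57°.
Cell spans 2° lon × 1° lat. Centre is SW corner plus half of each.
latitude 56.500° S, longitude 79.000° E.

56.500° S, 79.000° E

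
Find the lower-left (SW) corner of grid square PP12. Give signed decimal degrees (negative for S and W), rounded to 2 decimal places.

62.00, 122.00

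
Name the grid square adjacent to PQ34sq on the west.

Longitude subsquare s = 18; −1 → 17 = r.
The latitude characters are unchanged.

PQ34rq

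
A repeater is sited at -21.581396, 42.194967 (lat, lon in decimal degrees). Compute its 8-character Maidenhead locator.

LG18ck30

Shift to the Maidenhead origin (180°W, 90°S): lon 222.19497, lat 68.41860.
Field: lon ⌊222.19497/20⌋ = 11 → L; lat ⌊68.41860/10⌋ = 6 → G.
Square: lon ⌊2.19497/2⌋ = 1; lat ⌊8.41860/1⌋ = 8.
Subsquare: lon ⌊0.19497/0.0833333⌋ = 2 → c; lat ⌊0.41860/0.0416667⌋ = 10 → k.
Extended square: lon ⌊0.02830/0.00833333⌋ = 3; lat ⌊0.00194/0.00416667⌋ = 0.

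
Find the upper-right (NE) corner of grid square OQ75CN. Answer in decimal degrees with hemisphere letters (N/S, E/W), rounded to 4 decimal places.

Field O=14, Q=16: +14·20° lon, +16·10° lat → SW at lon 100°, lat 70°.
Square 7, 5: +7·2° lon, +5·1° lat → SW at lon 114°, lat 75°.
Subsquare c=2, n=13: +2·0.0833333° lon, +13·0.0416667° lat → SW at lon 114.167°, lat 75.5417°.
Cell spans 0.0833333° lon × 0.0416667° lat. NE corner is SW corner plus one full cell.
latitude 75.5833° N, longitude 114.2500° E.

75.5833° N, 114.2500° E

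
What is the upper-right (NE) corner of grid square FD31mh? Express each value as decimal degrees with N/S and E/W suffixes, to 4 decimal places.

58.6667° S, 72.9167° W

Field F=5, D=3: +5·20° lon, +3·10° lat → SW at lon -80°, lat -60°.
Square 3, 1: +3·2° lon, +1·1° lat → SW at lon -74°, lat -59°.
Subsquare m=12, h=7: +12·0.0833333° lon, +7·0.0416667° lat → SW at lon -73°, lat -58.7083°.
Cell spans 0.0833333° lon × 0.0416667° lat. NE corner is SW corner plus one full cell.
latitude 58.6667° S, longitude 72.9167° W.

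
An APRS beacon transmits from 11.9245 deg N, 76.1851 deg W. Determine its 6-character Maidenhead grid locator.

FK11vw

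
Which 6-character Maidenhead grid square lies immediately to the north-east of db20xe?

DB30af

Longitude subsquare x = 23; +1 → 24, wraps to 0 = a, carry into square.
Longitude square 2; +1 → 3.
Latitude subsquare e = 4; +1 → 5 = f.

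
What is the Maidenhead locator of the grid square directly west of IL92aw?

Longitude subsquare a = 0; −1 → -1, wraps to 23 = x, carry into square.
Longitude square 9; −1 → 8.
The latitude characters are unchanged.

IL82xw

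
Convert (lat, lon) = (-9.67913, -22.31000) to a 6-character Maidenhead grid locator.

HI80uh

Add 180° to longitude and 90° to latitude: 157.6900, 80.3209.
Field: lon ⌊157.6900/20⌋ = 7 → H; lat ⌊80.3209/10⌋ = 8 → I.
Square: lon ⌊17.6900/2⌋ = 8; lat ⌊0.3209/1⌋ = 0.
Subsquare: lon ⌊1.6900/0.0833333⌋ = 20 → u; lat ⌊0.3209/0.0416667⌋ = 7 → h.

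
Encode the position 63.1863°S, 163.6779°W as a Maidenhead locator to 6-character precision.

AC86dt

Add 180° to longitude and 90° to latitude: 16.3221, 26.8137.
Field (20°×10°, letters A–R): lon ⌊16.3221/20⌋ = 0 → A; lat ⌊26.8137/10⌋ = 2 → C.
Square (2°×1°, digits 0–9): lon ⌊16.3221/2⌋ = 8; lat ⌊6.8137/1⌋ = 6.
Subsquare (5′×2.5′, letters a–x): lon ⌊0.3221/0.0833333⌋ = 3 → d; lat ⌊0.8137/0.0416667⌋ = 19 → t.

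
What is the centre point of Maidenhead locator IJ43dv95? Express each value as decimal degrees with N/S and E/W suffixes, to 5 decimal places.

3.89792° N, 11.67083° W

Field I=8, J=9: +8·20° lon, +9·10° lat → SW at lon -20°, lat 0°.
Square 4, 3: +4·2° lon, +3·1° lat → SW at lon -12°, lat 3°.
Subsquare d=3, v=21: +3·0.0833333° lon, +21·0.0416667° lat → SW at lon -11.75°, lat 3.875°.
Extended square 9, 5: +9·0.00833333° lon, +5·0.00416667° lat → SW at lon -11.675°, lat 3.89583°.
Cell spans 0.00833333° lon × 0.00416667° lat. Centre is SW corner plus half of each.
latitude 3.89792° N, longitude 11.67083° W.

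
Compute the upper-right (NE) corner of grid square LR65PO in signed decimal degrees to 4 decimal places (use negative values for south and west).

Field L=11, R=17: +11·20° lon, +17·10° lat → SW at lon 40°, lat 80°.
Square 6, 5: +6·2° lon, +5·1° lat → SW at lon 52°, lat 85°.
Subsquare p=15, o=14: +15·0.0833333° lon, +14·0.0416667° lat → SW at lon 53.25°, lat 85.5833°.
Cell spans 0.0833333° lon × 0.0416667° lat. NE corner is SW corner plus one full cell.
latitude 85.6250, longitude 53.3333.

85.6250, 53.3333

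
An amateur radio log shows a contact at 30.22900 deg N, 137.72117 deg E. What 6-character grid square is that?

Add 180° to longitude and 90° to latitude: 317.7212, 120.2290.
Field: lon ⌊317.7212/20⌋ = 15 → P; lat ⌊120.2290/10⌋ = 12 → M.
Square: lon ⌊17.7212/2⌋ = 8; lat ⌊0.2290/1⌋ = 0.
Subsquare: lon ⌊1.7212/0.0833333⌋ = 20 → u; lat ⌊0.2290/0.0416667⌋ = 5 → f.

PM80uf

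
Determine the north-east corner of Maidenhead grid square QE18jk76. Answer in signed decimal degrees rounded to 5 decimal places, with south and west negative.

-41.55417, 142.81667

Field Q=16, E=4: +16·20° lon, +4·10° lat → SW at lon 140°, lat -50°.
Square 1, 8: +1·2° lon, +8·1° lat → SW at lon 142°, lat -42°.
Subsquare j=9, k=10: +9·0.0833333° lon, +10·0.0416667° lat → SW at lon 142.75°, lat -41.5833°.
Extended square 7, 6: +7·0.00833333° lon, +6·0.00416667° lat → SW at lon 142.808°, lat -41.5583°.
Cell spans 0.00833333° lon × 0.00416667° lat. NE corner is SW corner plus one full cell.
latitude -41.55417, longitude 142.81667.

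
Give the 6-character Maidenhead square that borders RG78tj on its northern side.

RG78tk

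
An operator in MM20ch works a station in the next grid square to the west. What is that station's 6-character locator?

MM20bh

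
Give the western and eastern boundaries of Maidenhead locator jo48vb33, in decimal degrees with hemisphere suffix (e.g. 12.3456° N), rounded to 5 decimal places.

9.77500° E, 9.78333° E

Field J=9, O=14: +9·20° lon, +14·10° lat → SW at lon 0°, lat 50°.
Square 4, 8: +4·2° lon, +8·1° lat → SW at lon 8°, lat 58°.
Subsquare v=21, b=1: +21·0.0833333° lon, +1·0.0416667° lat → SW at lon 9.75°, lat 58.0417°.
Extended square 3, 3: +3·0.00833333° lon, +3·0.00416667° lat → SW at lon 9.775°, lat 58.0542°.
Cell spans 0.00833333° lon × 0.00416667° lat.
west 9.77500° E, east 9.78333° E.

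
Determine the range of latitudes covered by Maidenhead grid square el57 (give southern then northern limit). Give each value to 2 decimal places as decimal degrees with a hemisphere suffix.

27.00° N, 28.00° N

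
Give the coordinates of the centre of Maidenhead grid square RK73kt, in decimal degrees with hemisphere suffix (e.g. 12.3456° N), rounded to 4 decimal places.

Field R=17, K=10: +17·20° lon, +10·10° lat → SW at lon 160°, lat 10°.
Square 7, 3: +7·2° lon, +3·1° lat → SW at lon 174°, lat 13°.
Subsquare k=10, t=19: +10·0.0833333° lon, +19·0.0416667° lat → SW at lon 174.833°, lat 13.7917°.
Cell spans 0.0833333° lon × 0.0416667° lat. Centre is SW corner plus half of each.
latitude 13.8125° N, longitude 174.8750° E.

13.8125° N, 174.8750° E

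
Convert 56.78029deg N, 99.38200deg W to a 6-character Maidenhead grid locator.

EO06hs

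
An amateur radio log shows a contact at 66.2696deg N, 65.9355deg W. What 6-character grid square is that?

FP76ag

Add 180° to longitude and 90° to latitude: 114.0645, 156.2696.
Field: 114.0645/20 → 5 → F, 156.2696/10 → 15 → P; chars FP.
Square: 14.0645/2 → 7, 6.2696/1 → 6; chars 76.
Subsquare: 0.0645/0.0833333 → 0 → a, 0.2696/0.0416667 → 6 → g; chars ag.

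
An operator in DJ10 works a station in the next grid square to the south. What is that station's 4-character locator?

Latitude square 0; −1 → -1, wraps to 9, carry into field.
Latitude field J = 9; −1 → 8 = I.
The longitude characters are unchanged.

DI19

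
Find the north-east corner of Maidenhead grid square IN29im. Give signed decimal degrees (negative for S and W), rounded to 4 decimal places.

49.5417, -15.2500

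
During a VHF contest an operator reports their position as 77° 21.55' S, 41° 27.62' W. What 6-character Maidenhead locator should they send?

GB92gp

Offset from 180°W / 90°S: lon 138.5397°, lat 12.6408°.
Field: lon ⌊138.5397/20⌋ = 6 → G; lat ⌊12.6408/10⌋ = 1 → B.
Square: lon ⌊18.5397/2⌋ = 9; lat ⌊2.6408/1⌋ = 2.
Subsquare: lon ⌊0.5397/0.0833333⌋ = 6 → g; lat ⌊0.6408/0.0416667⌋ = 15 → p.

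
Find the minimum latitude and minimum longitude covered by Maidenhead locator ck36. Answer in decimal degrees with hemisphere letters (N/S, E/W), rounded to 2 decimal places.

16.00° N, 134.00° W

Field C=2, K=10: +2·20° lon, +10·10° lat → SW at lon -140°, lat 10°.
Square 3, 6: +3·2° lon, +6·1° lat → SW at lon -134°, lat 16°.
latitude 16.00° N, longitude 134.00° W.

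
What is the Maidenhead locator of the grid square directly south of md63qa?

MD62qx

Latitude subsquare a = 0; −1 → -1, wraps to 23 = x, carry into square.
Latitude square 3; −1 → 2.
The longitude characters are unchanged.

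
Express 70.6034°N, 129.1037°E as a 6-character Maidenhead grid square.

PQ40no

Offset from 180°W / 90°S: lon 309.1037°, lat 160.6034°.
Field: 309.1037/20 → 15 → P, 160.6034/10 → 16 → Q; chars PQ.
Square: 9.1037/2 → 4, 0.6034/1 → 0; chars 40.
Subsquare: 1.1037/0.0833333 → 13 → n, 0.6034/0.0416667 → 14 → o; chars no.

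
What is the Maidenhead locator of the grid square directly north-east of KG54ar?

KG54bs

Longitude subsquare a = 0; +1 → 1 = b.
Latitude subsquare r = 17; +1 → 18 = s.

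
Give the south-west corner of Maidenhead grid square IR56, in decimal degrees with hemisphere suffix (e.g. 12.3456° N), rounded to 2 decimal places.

Field I=8, R=17: +8·20° lon, +17·10° lat → SW at lon -20°, lat 80°.
Square 5, 6: +5·2° lon, +6·1° lat → SW at lon -10°, lat 86°.
latitude 86.00° N, longitude 10.00° W.

86.00° N, 10.00° W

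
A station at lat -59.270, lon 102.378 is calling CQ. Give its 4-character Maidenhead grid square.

OD10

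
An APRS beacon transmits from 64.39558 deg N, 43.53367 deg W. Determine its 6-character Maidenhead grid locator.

Offset from 180°W / 90°S: lon 136.4663°, lat 154.3956°.
Field: 136.4663/20 → 6 → G, 154.3956/10 → 15 → P; chars GP.
Square: 16.4663/2 → 8, 4.3956/1 → 4; chars 84.
Subsquare: 0.4663/0.0833333 → 5 → f, 0.3956/0.0416667 → 9 → j; chars fj.

GP84fj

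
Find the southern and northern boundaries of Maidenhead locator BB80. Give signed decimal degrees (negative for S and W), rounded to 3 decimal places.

-80.000, -79.000

Field B=1, B=1: +1·20° lon, +1·10° lat → SW at lon -160°, lat -80°.
Square 8, 0: +8·2° lon, +0·1° lat → SW at lon -144°, lat -80°.
Cell spans 2° lon × 1° lat.
south -80.000, north -79.000.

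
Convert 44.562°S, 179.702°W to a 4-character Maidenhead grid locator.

AE05

Add 180° to longitude and 90° to latitude: 0.30, 45.44.
Field: 0.30/20 → 0 → A, 45.44/10 → 4 → E; chars AE.
Square: 0.30/2 → 0, 5.44/1 → 5; chars 05.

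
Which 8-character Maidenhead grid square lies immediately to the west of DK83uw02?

Longitude extended square 0; −1 → -1, wraps to 9, carry into subsquare.
Longitude subsquare u = 20; −1 → 19 = t.
The latitude characters are unchanged.

DK83tw92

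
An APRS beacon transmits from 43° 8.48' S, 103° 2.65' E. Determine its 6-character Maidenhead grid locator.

OE16mu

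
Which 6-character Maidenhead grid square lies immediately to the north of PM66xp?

Latitude subsquare p = 15; +1 → 16 = q.
The longitude characters are unchanged.

PM66xq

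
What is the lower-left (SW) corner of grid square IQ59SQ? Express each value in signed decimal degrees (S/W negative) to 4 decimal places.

Field I=8, Q=16: +8·20° lon, +16·10° lat → SW at lon -20°, lat 70°.
Square 5, 9: +5·2° lon, +9·1° lat → SW at lon -10°, lat 79°.
Subsquare s=18, q=16: +18·0.0833333° lon, +16·0.0416667° lat → SW at lon -8.5°, lat 79.6667°.
latitude 79.6667, longitude -8.5000.

79.6667, -8.5000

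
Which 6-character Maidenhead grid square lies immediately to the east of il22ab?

IL22bb

Longitude subsquare a = 0; +1 → 1 = b.
The latitude characters are unchanged.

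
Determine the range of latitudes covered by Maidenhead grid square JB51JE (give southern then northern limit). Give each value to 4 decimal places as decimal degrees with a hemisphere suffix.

78.8333° S, 78.7917° S

Field J=9, B=1: +9·20° lon, +1·10° lat → SW at lon 0°, lat -80°.
Square 5, 1: +5·2° lon, +1·1° lat → SW at lon 10°, lat -79°.
Subsquare j=9, e=4: +9·0.0833333° lon, +4·0.0416667° lat → SW at lon 10.75°, lat -78.8333°.
Cell spans 0.0833333° lon × 0.0416667° lat.
south 78.8333° S, north 78.7917° S.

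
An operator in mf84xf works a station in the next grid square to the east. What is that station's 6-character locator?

MF94af

Longitude subsquare x = 23; +1 → 24, wraps to 0 = a, carry into square.
Longitude square 8; +1 → 9.
The latitude characters are unchanged.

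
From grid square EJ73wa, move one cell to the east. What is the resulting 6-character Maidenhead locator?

Longitude subsquare w = 22; +1 → 23 = x.
The latitude characters are unchanged.

EJ73xa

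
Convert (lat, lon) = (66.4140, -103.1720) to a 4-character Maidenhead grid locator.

DP86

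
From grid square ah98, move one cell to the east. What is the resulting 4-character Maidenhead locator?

BH08

Longitude square 9; +1 → 10, wraps to 0, carry into field.
Longitude field A = 0; +1 → 1 = B.
The latitude characters are unchanged.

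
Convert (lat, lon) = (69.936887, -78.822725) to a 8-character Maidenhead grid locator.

Offset from 180°W / 90°S: lon 101.17727°, lat 159.93689°.
Field: 101.17727/20 → 5 → F, 159.93689/10 → 15 → P; chars FP.
Square: 1.17727/2 → 0, 9.93689/1 → 9; chars 09.
Subsquare: 1.17727/0.0833333 → 14 → o, 0.93689/0.0416667 → 22 → w; chars ow.
Extended square: 0.01061/0.00833333 → 1, 0.02022/0.00416667 → 4; chars 14.

FP09ow14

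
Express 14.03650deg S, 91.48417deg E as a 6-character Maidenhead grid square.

Shift to the Maidenhead origin (180°W, 90°S): lon 271.4842, lat 75.9635.
Field: lon ⌊271.4842/20⌋ = 13 → N; lat ⌊75.9635/10⌋ = 7 → H.
Square: lon ⌊11.4842/2⌋ = 5; lat ⌊5.9635/1⌋ = 5.
Subsquare: lon ⌊1.4842/0.0833333⌋ = 17 → r; lat ⌊0.9635/0.0416667⌋ = 23 → x.

NH55rx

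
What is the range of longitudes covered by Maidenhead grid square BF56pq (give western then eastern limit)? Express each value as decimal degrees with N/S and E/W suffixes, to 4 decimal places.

148.7500° W, 148.6667° W

Field B=1, F=5: +1·20° lon, +5·10° lat → SW at lon -160°, lat -40°.
Square 5, 6: +5·2° lon, +6·1° lat → SW at lon -150°, lat -34°.
Subsquare p=15, q=16: +15·0.0833333° lon, +16·0.0416667° lat → SW at lon -148.75°, lat -33.3333°.
Cell spans 0.0833333° lon × 0.0416667° lat.
west 148.7500° W, east 148.6667° W.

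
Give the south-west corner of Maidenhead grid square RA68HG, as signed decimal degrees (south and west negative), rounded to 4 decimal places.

Field R=17, A=0: +17·20° lon, +0·10° lat → SW at lon 160°, lat -90°.
Square 6, 8: +6·2° lon, +8·1° lat → SW at lon 172°, lat -82°.
Subsquare h=7, g=6: +7·0.0833333° lon, +6·0.0416667° lat → SW at lon 172.583°, lat -81.75°.
latitude -81.7500, longitude 172.5833.

-81.7500, 172.5833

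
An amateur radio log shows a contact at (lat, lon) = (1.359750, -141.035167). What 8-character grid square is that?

BJ91li56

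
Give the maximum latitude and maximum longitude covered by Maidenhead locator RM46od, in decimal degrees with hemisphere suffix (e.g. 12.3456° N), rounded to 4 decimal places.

36.1667° N, 169.2500° E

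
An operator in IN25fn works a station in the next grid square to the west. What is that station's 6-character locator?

IN25en

Longitude subsquare f = 5; −1 → 4 = e.
The latitude characters are unchanged.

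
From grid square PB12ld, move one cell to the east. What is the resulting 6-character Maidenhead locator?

PB12md

Longitude subsquare l = 11; +1 → 12 = m.
The latitude characters are unchanged.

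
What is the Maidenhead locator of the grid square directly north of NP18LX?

Latitude subsquare x = 23; +1 → 24, wraps to 0 = a, carry into square.
Latitude square 8; +1 → 9.
The longitude characters are unchanged.

NP19la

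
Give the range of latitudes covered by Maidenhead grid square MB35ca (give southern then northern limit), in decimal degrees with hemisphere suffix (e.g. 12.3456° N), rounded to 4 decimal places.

Field M=12, B=1: +12·20° lon, +1·10° lat → SW at lon 60°, lat -80°.
Square 3, 5: +3·2° lon, +5·1° lat → SW at lon 66°, lat -75°.
Subsquare c=2, a=0: +2·0.0833333° lon, +0·0.0416667° lat → SW at lon 66.1667°, lat -75°.
Cell spans 0.0833333° lon × 0.0416667° lat.
south 75.0000° S, north 74.9583° S.

75.0000° S, 74.9583° S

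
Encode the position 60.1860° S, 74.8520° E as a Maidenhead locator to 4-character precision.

MC79

Add 180° to longitude and 90° to latitude: 254.85, 29.81.
Field: 254.85/20 → 12 → M, 29.81/10 → 2 → C; chars MC.
Square: 14.85/2 → 7, 9.81/1 → 9; chars 79.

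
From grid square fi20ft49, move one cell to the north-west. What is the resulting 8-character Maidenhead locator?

FI20fu30

Longitude extended square 4; −1 → 3.
Latitude extended square 9; +1 → 10, wraps to 0, carry into subsquare.
Latitude subsquare t = 19; +1 → 20 = u.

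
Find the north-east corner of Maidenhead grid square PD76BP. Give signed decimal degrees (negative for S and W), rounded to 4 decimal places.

-53.3333, 134.1667

Field P=15, D=3: +15·20° lon, +3·10° lat → SW at lon 120°, lat -60°.
Square 7, 6: +7·2° lon, +6·1° lat → SW at lon 134°, lat -54°.
Subsquare b=1, p=15: +1·0.0833333° lon, +15·0.0416667° lat → SW at lon 134.083°, lat -53.375°.
Cell spans 0.0833333° lon × 0.0416667° lat. NE corner is SW corner plus one full cell.
latitude -53.3333, longitude 134.1667.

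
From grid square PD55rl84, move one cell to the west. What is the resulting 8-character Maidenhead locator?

Longitude extended square 8; −1 → 7.
The latitude characters are unchanged.

PD55rl74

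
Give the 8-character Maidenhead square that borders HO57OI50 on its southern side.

Latitude extended square 0; −1 → -1, wraps to 9, carry into subsquare.
Latitude subsquare i = 8; −1 → 7 = h.
The longitude characters are unchanged.

HO57oh59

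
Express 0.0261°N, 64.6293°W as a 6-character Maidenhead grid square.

Shift to the Maidenhead origin (180°W, 90°S): lon 115.3707, lat 90.0261.
Field: lon ⌊115.3707/20⌋ = 5 → F; lat ⌊90.0261/10⌋ = 9 → J.
Square: lon ⌊15.3707/2⌋ = 7; lat ⌊0.0261/1⌋ = 0.
Subsquare: lon ⌊1.3707/0.0833333⌋ = 16 → q; lat ⌊0.0261/0.0416667⌋ = 0 → a.

FJ70qa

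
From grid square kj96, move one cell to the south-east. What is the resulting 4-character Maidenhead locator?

Longitude square 9; +1 → 10, wraps to 0, carry into field.
Longitude field K = 10; +1 → 11 = L.
Latitude square 6; −1 → 5.

LJ05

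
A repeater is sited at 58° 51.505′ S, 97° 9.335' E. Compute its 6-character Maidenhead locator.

ND81nd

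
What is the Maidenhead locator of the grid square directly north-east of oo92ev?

OO92fw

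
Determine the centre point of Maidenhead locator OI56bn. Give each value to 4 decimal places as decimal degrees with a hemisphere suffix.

Field O=14, I=8: +14·20° lon, +8·10° lat → SW at lon 100°, lat -10°.
Square 5, 6: +5·2° lon, +6·1° lat → SW at lon 110°, lat -4°.
Subsquare b=1, n=13: +1·0.0833333° lon, +13·0.0416667° lat → SW at lon 110.083°, lat -3.45833°.
Cell spans 0.0833333° lon × 0.0416667° lat. Centre is SW corner plus half of each.
latitude 3.4375° S, longitude 110.1250° E.

3.4375° S, 110.1250° E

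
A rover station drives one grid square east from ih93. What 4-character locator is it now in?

JH03

Longitude square 9; +1 → 10, wraps to 0, carry into field.
Longitude field I = 8; +1 → 9 = J.
The latitude characters are unchanged.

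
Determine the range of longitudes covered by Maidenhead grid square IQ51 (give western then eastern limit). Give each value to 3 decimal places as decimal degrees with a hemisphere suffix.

10.000° W, 8.000° W

Field I=8, Q=16: +8·20° lon, +16·10° lat → SW at lon -20°, lat 70°.
Square 5, 1: +5·2° lon, +1·1° lat → SW at lon -10°, lat 71°.
Cell spans 2° lon × 1° lat.
west 10.000° W, east 8.000° W.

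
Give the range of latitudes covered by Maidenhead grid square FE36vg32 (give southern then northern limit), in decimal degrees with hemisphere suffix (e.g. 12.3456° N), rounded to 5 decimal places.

Field F=5, E=4: +5·20° lon, +4·10° lat → SW at lon -80°, lat -50°.
Square 3, 6: +3·2° lon, +6·1° lat → SW at lon -74°, lat -44°.
Subsquare v=21, g=6: +21·0.0833333° lon, +6·0.0416667° lat → SW at lon -72.25°, lat -43.75°.
Extended square 3, 2: +3·0.00833333° lon, +2·0.00416667° lat → SW at lon -72.225°, lat -43.7417°.
Cell spans 0.00833333° lon × 0.00416667° lat.
south 43.74167° S, north 43.73750° S.

43.74167° S, 43.73750° S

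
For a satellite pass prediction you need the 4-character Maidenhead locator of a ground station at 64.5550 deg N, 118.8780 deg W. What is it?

DP04

Offset from 180°W / 90°S: lon 61.12°, lat 154.56°.
Field: lon ⌊61.12/20⌋ = 3 → D; lat ⌊154.56/10⌋ = 15 → P.
Square: lon ⌊1.12/2⌋ = 0; lat ⌊4.56/1⌋ = 4.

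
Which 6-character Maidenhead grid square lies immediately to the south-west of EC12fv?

Longitude subsquare f = 5; −1 → 4 = e.
Latitude subsquare v = 21; −1 → 20 = u.

EC12eu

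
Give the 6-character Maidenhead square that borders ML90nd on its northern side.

Latitude subsquare d = 3; +1 → 4 = e.
The longitude characters are unchanged.

ML90ne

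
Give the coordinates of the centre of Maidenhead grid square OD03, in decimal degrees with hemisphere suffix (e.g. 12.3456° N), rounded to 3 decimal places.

56.500° S, 101.000° E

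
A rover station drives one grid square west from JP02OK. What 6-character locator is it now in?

Longitude subsquare o = 14; −1 → 13 = n.
The latitude characters are unchanged.

JP02nk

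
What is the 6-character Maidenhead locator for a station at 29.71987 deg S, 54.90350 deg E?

Offset from 180°W / 90°S: lon 234.9035°, lat 60.2801°.
Field: lon ⌊234.9035/20⌋ = 11 → L; lat ⌊60.2801/10⌋ = 6 → G.
Square: lon ⌊14.9035/2⌋ = 7; lat ⌊0.2801/1⌋ = 0.
Subsquare: lon ⌊0.9035/0.0833333⌋ = 10 → k; lat ⌊0.2801/0.0416667⌋ = 6 → g.

LG70kg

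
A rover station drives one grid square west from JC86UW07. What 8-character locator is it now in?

Longitude extended square 0; −1 → -1, wraps to 9, carry into subsquare.
Longitude subsquare u = 20; −1 → 19 = t.
The latitude characters are unchanged.

JC86tw97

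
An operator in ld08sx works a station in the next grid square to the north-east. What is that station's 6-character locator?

Longitude subsquare s = 18; +1 → 19 = t.
Latitude subsquare x = 23; +1 → 24, wraps to 0 = a, carry into square.
Latitude square 8; +1 → 9.

LD09ta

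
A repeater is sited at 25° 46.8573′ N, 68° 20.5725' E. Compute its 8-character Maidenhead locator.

ML45es17

Shift to the Maidenhead origin (180°W, 90°S): lon 248.34287, lat 115.78096.
Field: 248.34287/20 → 12 → M, 115.78096/10 → 11 → L; chars ML.
Square: 8.34287/2 → 4, 5.78096/1 → 5; chars 45.
Subsquare: 0.34287/0.0833333 → 4 → e, 0.78096/0.0416667 → 18 → s; chars es.
Extended square: 0.00954/0.00833333 → 1, 0.03096/0.00416667 → 7; chars 17.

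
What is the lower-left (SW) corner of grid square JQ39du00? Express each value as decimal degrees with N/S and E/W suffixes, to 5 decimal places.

Field J=9, Q=16: +9·20° lon, +16·10° lat → SW at lon 0°, lat 70°.
Square 3, 9: +3·2° lon, +9·1° lat → SW at lon 6°, lat 79°.
Subsquare d=3, u=20: +3·0.0833333° lon, +20·0.0416667° lat → SW at lon 6.25°, lat 79.8333°.
Extended square 0, 0: +0·0.00833333° lon, +0·0.00416667° lat → SW at lon 6.25°, lat 79.8333°.
latitude 79.83333° N, longitude 6.25000° E.

79.83333° N, 6.25000° E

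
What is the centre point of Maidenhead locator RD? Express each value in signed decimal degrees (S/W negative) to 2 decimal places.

Field R=17, D=3: +17·20° lon, +3·10° lat → SW at lon 160°, lat -60°.
Cell spans 20° lon × 10° lat. Centre is SW corner plus half of each.
latitude -55.00, longitude 170.00.

-55.00, 170.00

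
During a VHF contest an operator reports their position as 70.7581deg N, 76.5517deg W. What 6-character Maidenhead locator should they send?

FQ10rs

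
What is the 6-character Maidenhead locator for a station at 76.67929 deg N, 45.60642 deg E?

Shift to the Maidenhead origin (180°W, 90°S): lon 225.6064, lat 166.6793.
Field: lon ⌊225.6064/20⌋ = 11 → L; lat ⌊166.6793/10⌋ = 16 → Q.
Square: lon ⌊5.6064/2⌋ = 2; lat ⌊6.6793/1⌋ = 6.
Subsquare: lon ⌊1.6064/0.0833333⌋ = 19 → t; lat ⌊0.6793/0.0416667⌋ = 16 → q.

LQ26tq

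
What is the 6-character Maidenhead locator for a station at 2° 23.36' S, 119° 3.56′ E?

Offset from 180°W / 90°S: lon 299.0593°, lat 87.6107°.
Field: 299.0593/20 → 14 → O, 87.6107/10 → 8 → I; chars OI.
Square: 19.0593/2 → 9, 7.6107/1 → 7; chars 97.
Subsquare: 1.0593/0.0833333 → 12 → m, 0.6107/0.0416667 → 14 → o; chars mo.

OI97mo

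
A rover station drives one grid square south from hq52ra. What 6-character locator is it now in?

HQ51rx

Latitude subsquare a = 0; −1 → -1, wraps to 23 = x, carry into square.
Latitude square 2; −1 → 1.
The longitude characters are unchanged.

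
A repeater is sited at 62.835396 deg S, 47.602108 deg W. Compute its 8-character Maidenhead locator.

GC67ed79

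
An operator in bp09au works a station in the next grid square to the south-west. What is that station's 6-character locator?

AP99xt

Longitude subsquare a = 0; −1 → -1, wraps to 23 = x, carry into square.
Longitude square 0; −1 → -1, wraps to 9, carry into field.
Longitude field B = 1; −1 → 0 = A.
Latitude subsquare u = 20; −1 → 19 = t.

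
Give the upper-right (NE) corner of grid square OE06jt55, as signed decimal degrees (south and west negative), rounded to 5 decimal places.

-43.18333, 100.80000

Field O=14, E=4: +14·20° lon, +4·10° lat → SW at lon 100°, lat -50°.
Square 0, 6: +0·2° lon, +6·1° lat → SW at lon 100°, lat -44°.
Subsquare j=9, t=19: +9·0.0833333° lon, +19·0.0416667° lat → SW at lon 100.75°, lat -43.2083°.
Extended square 5, 5: +5·0.00833333° lon, +5·0.00416667° lat → SW at lon 100.792°, lat -43.1875°.
Cell spans 0.00833333° lon × 0.00416667° lat. NE corner is SW corner plus one full cell.
latitude -43.18333, longitude 100.80000.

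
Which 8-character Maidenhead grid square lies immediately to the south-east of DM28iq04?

DM28iq13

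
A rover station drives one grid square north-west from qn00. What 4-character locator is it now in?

PN91

Longitude square 0; −1 → -1, wraps to 9, carry into field.
Longitude field Q = 16; −1 → 15 = P.
Latitude square 0; +1 → 1.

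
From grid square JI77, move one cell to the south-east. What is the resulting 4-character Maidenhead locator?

JI86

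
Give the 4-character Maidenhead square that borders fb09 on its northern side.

FC00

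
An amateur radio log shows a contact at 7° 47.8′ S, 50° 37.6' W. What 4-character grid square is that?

GI42

Offset from 180°W / 90°S: lon 129.37°, lat 82.20°.
Field: 129.37/20 → 6 → G, 82.20/10 → 8 → I; chars GI.
Square: 9.37/2 → 4, 2.20/1 → 2; chars 42.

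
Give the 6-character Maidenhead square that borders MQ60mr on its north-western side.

Longitude subsquare m = 12; −1 → 11 = l.
Latitude subsquare r = 17; +1 → 18 = s.

MQ60ls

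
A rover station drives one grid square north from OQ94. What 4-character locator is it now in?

OQ95

Latitude square 4; +1 → 5.
The longitude characters are unchanged.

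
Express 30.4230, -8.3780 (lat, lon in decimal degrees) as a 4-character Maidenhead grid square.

Shift to the Maidenhead origin (180°W, 90°S): lon 171.62, lat 120.42.
Field: 171.62/20 → 8 → I, 120.42/10 → 12 → M; chars IM.
Square: 11.62/2 → 5, 0.42/1 → 0; chars 50.

IM50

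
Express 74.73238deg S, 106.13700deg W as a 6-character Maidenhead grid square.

Shift to the Maidenhead origin (180°W, 90°S): lon 73.8630, lat 15.2676.
Field: 73.8630/20 → 3 → D, 15.2676/10 → 1 → B; chars DB.
Square: 13.8630/2 → 6, 5.2676/1 → 5; chars 65.
Subsquare: 1.8630/0.0833333 → 22 → w, 0.2676/0.0416667 → 6 → g; chars wg.

DB65wg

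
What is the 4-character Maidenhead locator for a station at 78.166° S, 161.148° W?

Offset from 180°W / 90°S: lon 18.85°, lat 11.83°.
Field (20°×10°, letters A–R): 18.85/20 → 0 → A, 11.83/10 → 1 → B; chars AB.
Square (2°×1°, digits 0–9): 18.85/2 → 9, 1.83/1 → 1; chars 91.

AB91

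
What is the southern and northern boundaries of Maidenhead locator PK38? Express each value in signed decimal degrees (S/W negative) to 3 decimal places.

Field P=15, K=10: +15·20° lon, +10·10° lat → SW at lon 120°, lat 10°.
Square 3, 8: +3·2° lon, +8·1° lat → SW at lon 126°, lat 18°.
Cell spans 2° lon × 1° lat.
south 18.000, north 19.000.

18.000, 19.000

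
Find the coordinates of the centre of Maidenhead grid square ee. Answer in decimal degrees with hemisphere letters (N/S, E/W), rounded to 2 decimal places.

Field E=4, E=4: +4·20° lon, +4·10° lat → SW at lon -100°, lat -50°.
Cell spans 20° lon × 10° lat. Centre is SW corner plus half of each.
latitude 45.00° S, longitude 90.00° W.

45.00° S, 90.00° W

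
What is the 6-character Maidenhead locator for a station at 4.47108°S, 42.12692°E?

Offset from 180°W / 90°S: lon 222.1269°, lat 85.5289°.
Field: 222.1269/20 → 11 → L, 85.5289/10 → 8 → I; chars LI.
Square: 2.1269/2 → 1, 5.5289/1 → 5; chars 15.
Subsquare: 0.1269/0.0833333 → 1 → b, 0.5289/0.0416667 → 12 → m; chars bm.

LI15bm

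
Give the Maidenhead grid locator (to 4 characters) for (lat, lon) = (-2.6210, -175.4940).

AI27

Add 180° to longitude and 90° to latitude: 4.51, 87.38.
Field: 4.51/20 → 0 → A, 87.38/10 → 8 → I; chars AI.
Square: 4.51/2 → 2, 7.38/1 → 7; chars 27.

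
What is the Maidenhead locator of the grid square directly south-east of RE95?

AE04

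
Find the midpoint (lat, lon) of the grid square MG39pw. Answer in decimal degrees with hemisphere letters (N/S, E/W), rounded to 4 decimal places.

Field M=12, G=6: +12·20° lon, +6·10° lat → SW at lon 60°, lat -30°.
Square 3, 9: +3·2° lon, +9·1° lat → SW at lon 66°, lat -21°.
Subsquare p=15, w=22: +15·0.0833333° lon, +22·0.0416667° lat → SW at lon 67.25°, lat -20.0833°.
Cell spans 0.0833333° lon × 0.0416667° lat. Centre is SW corner plus half of each.
latitude 20.0625° S, longitude 67.2917° E.

20.0625° S, 67.2917° E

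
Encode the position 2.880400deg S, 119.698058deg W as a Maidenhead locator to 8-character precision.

DI07dc68

Offset from 180°W / 90°S: lon 60.30194°, lat 87.11960°.
Field (20°×10°, letters A–R): lon ⌊60.30194/20⌋ = 3 → D; lat ⌊87.11960/10⌋ = 8 → I.
Square (2°×1°, digits 0–9): lon ⌊0.30194/2⌋ = 0; lat ⌊7.11960/1⌋ = 7.
Subsquare (5′×2.5′, letters a–x): lon ⌊0.30194/0.0833333⌋ = 3 → d; lat ⌊0.11960/0.0416667⌋ = 2 → c.
Extended square (30″×15″, digits 0–9): lon ⌊0.05194/0.00833333⌋ = 6; lat ⌊0.03627/0.00416667⌋ = 8.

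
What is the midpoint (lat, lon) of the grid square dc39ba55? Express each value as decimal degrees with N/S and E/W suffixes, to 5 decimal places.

Field D=3, C=2: +3·20° lon, +2·10° lat → SW at lon -120°, lat -70°.
Square 3, 9: +3·2° lon, +9·1° lat → SW at lon -114°, lat -61°.
Subsquare b=1, a=0: +1·0.0833333° lon, +0·0.0416667° lat → SW at lon -113.917°, lat -61°.
Extended square 5, 5: +5·0.00833333° lon, +5·0.00416667° lat → SW at lon -113.875°, lat -60.9792°.
Cell spans 0.00833333° lon × 0.00416667° lat. Centre is SW corner plus half of each.
latitude 60.97708° S, longitude 113.87083° W.

60.97708° S, 113.87083° W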